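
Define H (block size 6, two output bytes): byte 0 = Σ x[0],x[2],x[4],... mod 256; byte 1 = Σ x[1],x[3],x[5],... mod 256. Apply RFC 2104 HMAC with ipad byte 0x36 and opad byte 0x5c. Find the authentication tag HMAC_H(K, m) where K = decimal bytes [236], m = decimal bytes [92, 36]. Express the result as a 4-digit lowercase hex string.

Key decimal bytes [236] = ec is 1 byte ≤ B = 6; zero-pad to 6 bytes: K' = ec 00 00 00 00 00.
K' ⊕ ipad = da 36 36 36 36 36.  K' ⊕ opad = b0 5c 5c 5c 5c 5c.
Inner input = (K'⊕ipad) ∥ m = da 36 36 36 36 36 ∥ 5c 24.
Inner hash: even-index sum = 418 mod 256 = 162; odd-index sum = 198 mod 256 = 198 → a2 c6.
Outer input = (K'⊕opad) ∥ inner = b0 5c 5c 5c 5c 5c ∥ a2 c6.
Outer hash (tag): even-index sum = 522 mod 256 = 10; odd-index sum = 474 mod 256 = 218 → 0a da.

0ada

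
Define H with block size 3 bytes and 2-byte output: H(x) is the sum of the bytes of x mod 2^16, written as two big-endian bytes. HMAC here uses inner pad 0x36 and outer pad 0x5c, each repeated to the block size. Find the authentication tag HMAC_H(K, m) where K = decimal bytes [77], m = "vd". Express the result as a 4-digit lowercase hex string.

Key decimal bytes [77] = 4d is 1 byte ≤ B = 3; zero-pad to 3 bytes: K' = 4d 00 00.
K' ⊕ ipad = 7b 36 36.  K' ⊕ opad = 11 5c 5c.
Inner input = (K'⊕ipad) ∥ m = 7b 36 36 ∥ 76 64.
Inner hash: sum = 123+54+54+118+100 = 449 → 01 c1.
Outer input = (K'⊕opad) ∥ inner = 11 5c 5c ∥ 01 c1.
Outer hash (tag): sum = 17+92+92+1+193 = 395 → 01 8b.

018b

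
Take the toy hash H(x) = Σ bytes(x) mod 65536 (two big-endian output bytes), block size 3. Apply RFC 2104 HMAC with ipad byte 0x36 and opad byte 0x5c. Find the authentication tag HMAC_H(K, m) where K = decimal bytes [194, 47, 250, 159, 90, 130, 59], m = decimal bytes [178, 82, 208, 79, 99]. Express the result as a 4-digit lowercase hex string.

0243

Key decimal bytes [194, 47, 250, 159, 90, 130, 59] = c2 2f fa 9f 5a 82 3b is 7 bytes > B = 3, so hash it first: H(key) = 03 a1, then zero-pad to 3 bytes: K' = 03 a1 00.
K' ⊕ ipad = 35 97 36.  K' ⊕ opad = 5f fd 5c.
Inner input = (K'⊕ipad) ∥ m = 35 97 36 ∥ b2 52 d0 4f 63.
Inner hash: sum = 53+151+54+178+82+208+79+99 = 904 → 03 88.
Outer input = (K'⊕opad) ∥ inner = 5f fd 5c ∥ 03 88.
Outer hash (tag): sum = 95+253+92+3+136 = 579 → 02 43.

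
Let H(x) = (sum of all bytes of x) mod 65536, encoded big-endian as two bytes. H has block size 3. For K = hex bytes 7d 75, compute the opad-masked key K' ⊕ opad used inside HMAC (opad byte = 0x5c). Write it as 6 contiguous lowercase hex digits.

21295c

Key hex bytes 7d 75 is 2 bytes ≤ B = 3; zero-pad to 3 bytes: K' = 7d 75 00.
XOR each byte with 0x5c: 7d⊕5c=21, 75⊕5c=29, 00⊕5c=5c.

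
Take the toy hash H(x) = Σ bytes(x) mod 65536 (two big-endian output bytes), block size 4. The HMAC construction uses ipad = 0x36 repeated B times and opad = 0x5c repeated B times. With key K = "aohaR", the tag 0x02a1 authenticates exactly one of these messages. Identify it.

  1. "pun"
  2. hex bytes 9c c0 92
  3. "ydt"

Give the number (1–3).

1

Key "aohaR" = 61 6f 68 61 52 is 5 bytes > B = 4, so hash it first: H(key) = 01 eb, then zero-pad to 4 bytes: K' = 01 eb 00 00.
K' ⊕ ipad = 37 dd 36 36; K' ⊕ opad = 5d b7 5c 5c.
m1: inner = H(37 dd 36 36 70 75 6e) = 02 d3; tag = H(5d b7 5c 5c 02 d3) = 02a1 ← matches
m2: inner = H(37 dd 36 36 9c c0 92) = 03 6e; tag = H(5d b7 5c 5c 03 6e) = 023d
m3: inner = H(37 dd 36 36 79 64 74) = 02 d1; tag = H(5d b7 5c 5c 02 d1) = 029f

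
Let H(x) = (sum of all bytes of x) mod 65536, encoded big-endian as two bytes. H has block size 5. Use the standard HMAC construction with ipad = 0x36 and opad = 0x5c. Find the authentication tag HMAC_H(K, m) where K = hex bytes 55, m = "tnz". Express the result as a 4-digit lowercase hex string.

0212

Key hex bytes 55 is 1 byte ≤ B = 5; zero-pad to 5 bytes: K' = 55 00 00 00 00.
K' ⊕ ipad = 63 36 36 36 36.  K' ⊕ opad = 09 5c 5c 5c 5c.
Inner input = (K'⊕ipad) ∥ m = 63 36 36 36 36 ∥ 74 6e 7a.
Inner hash: sum = 99+54+54+54+54+116+110+122 = 663 → 02 97.
Outer input = (K'⊕opad) ∥ inner = 09 5c 5c 5c 5c ∥ 02 97.
Outer hash (tag): sum = 9+92+92+92+92+2+151 = 530 → 02 12.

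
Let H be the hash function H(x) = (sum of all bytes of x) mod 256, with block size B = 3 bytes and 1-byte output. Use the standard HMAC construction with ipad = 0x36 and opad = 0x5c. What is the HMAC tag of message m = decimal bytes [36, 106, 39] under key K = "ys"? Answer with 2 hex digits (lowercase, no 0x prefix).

Key "ys" = 79 73 is 2 bytes ≤ B = 3; zero-pad to 3 bytes: K' = 79 73 00.
K' ⊕ ipad = 4f 45 36.  K' ⊕ opad = 25 2f 5c.
Inner input = (K'⊕ipad) ∥ m = 4f 45 36 ∥ 24 6a 27.
Inner hash: sum = 79+69+54+36+106+39 = 383; mod 256 = 127 → 7f.
Outer input = (K'⊕opad) ∥ inner = 25 2f 5c ∥ 7f.
Outer hash (tag): sum = 37+47+92+127 = 303; mod 256 = 47 → 2f.

2f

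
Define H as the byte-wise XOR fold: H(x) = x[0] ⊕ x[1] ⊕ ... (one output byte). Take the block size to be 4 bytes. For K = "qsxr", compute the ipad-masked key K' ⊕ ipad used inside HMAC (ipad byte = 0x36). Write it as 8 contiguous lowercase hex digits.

47454e44

Key "qsxr" = 71 73 78 72 is exactly B = 4 bytes: K' = 71 73 78 72.
XOR each byte with 0x36: 71⊕36=47, 73⊕36=45, 78⊕36=4e, 72⊕36=44.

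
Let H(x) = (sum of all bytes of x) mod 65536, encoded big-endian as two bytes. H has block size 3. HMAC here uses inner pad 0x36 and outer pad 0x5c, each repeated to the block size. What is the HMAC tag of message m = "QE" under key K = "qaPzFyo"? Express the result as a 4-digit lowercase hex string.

024d

Key "qaPzFyo" = 71 61 50 7a 46 79 6f is 7 bytes > B = 3, so hash it first: H(key) = 02 ca, then zero-pad to 3 bytes: K' = 02 ca 00.
K' ⊕ ipad = 34 fc 36.  K' ⊕ opad = 5e 96 5c.
Inner input = (K'⊕ipad) ∥ m = 34 fc 36 ∥ 51 45.
Inner hash: sum = 52+252+54+81+69 = 508 → 01 fc.
Outer input = (K'⊕opad) ∥ inner = 5e 96 5c ∥ 01 fc.
Outer hash (tag): sum = 94+150+92+1+252 = 589 → 02 4d.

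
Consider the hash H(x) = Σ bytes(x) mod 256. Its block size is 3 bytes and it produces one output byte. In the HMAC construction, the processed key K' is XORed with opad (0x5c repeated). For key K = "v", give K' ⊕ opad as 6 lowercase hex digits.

Key "v" = 76 is 1 byte ≤ B = 3; zero-pad to 3 bytes: K' = 76 00 00.
XOR each byte with 0x5c: 76⊕5c=2a, 00⊕5c=5c, 00⊕5c=5c.

2a5c5c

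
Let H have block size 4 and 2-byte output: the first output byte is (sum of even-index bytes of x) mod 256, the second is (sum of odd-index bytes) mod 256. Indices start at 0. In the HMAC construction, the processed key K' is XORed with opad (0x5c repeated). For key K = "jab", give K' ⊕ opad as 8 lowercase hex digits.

Key "jab" = 6a 61 62 is 3 bytes ≤ B = 4; zero-pad to 4 bytes: K' = 6a 61 62 00.
XOR each byte with 0x5c: 6a⊕5c=36, 61⊕5c=3d, 62⊕5c=3e, 00⊕5c=5c.

363d3e5c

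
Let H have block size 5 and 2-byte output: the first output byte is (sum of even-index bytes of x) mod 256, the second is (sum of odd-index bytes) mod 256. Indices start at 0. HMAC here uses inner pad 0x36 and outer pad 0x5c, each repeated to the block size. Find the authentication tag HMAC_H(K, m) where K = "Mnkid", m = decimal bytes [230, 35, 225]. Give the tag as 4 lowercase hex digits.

feb4

Key "Mnkid" = 4d 6e 6b 69 64 is exactly B = 5 bytes: K' = 4d 6e 6b 69 64.
K' ⊕ ipad = 7b 58 5d 5f 52.  K' ⊕ opad = 11 32 37 35 38.
Inner input = (K'⊕ipad) ∥ m = 7b 58 5d 5f 52 ∥ e6 23 e1.
Inner hash: even-index sum = 333 mod 256 = 77; odd-index sum = 638 mod 256 = 126 → 4d 7e.
Outer input = (K'⊕opad) ∥ inner = 11 32 37 35 38 ∥ 4d 7e.
Outer hash (tag): even-index sum = 254 mod 256 = 254; odd-index sum = 180 mod 256 = 180 → fe b4.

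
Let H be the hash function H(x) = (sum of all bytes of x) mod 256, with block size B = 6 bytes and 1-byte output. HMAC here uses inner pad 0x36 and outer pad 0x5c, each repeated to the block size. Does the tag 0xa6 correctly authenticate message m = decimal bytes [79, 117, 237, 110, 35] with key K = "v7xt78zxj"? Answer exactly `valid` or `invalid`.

valid

Key "v7xt78zxj" = 76 37 78 74 37 38 7a 78 6a is 9 bytes > B = 6, so hash it first: H(key) = 64, then zero-pad to 6 bytes: K' = 64 00 00 00 00 00.
K' ⊕ ipad = 52 36 36 36 36 36; K' ⊕ opad = 38 5c 5c 5c 5c 5c.
Inner hash: sum = 82+54+54+54+54+54+79+117+237+110+35 = 930; mod 256 = 162 → a2.
Outer hash (recomputed tag): sum = 56+92+92+92+92+92+162 = 678; mod 256 = 166 → a6.
Recomputed tag = a6; claimed = a6 → match.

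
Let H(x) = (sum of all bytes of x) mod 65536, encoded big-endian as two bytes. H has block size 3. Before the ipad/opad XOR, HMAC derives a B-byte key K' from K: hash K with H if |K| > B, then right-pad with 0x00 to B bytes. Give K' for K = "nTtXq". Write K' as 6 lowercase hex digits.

01ff00

|K| = 5 > B = 3, so first hash the key.
H(K): sum = 110+84+116+88+113 = 511 → 01 ff.
Zero-pad H(K) = 01 ff to 3 bytes: K' = 01 ff 00.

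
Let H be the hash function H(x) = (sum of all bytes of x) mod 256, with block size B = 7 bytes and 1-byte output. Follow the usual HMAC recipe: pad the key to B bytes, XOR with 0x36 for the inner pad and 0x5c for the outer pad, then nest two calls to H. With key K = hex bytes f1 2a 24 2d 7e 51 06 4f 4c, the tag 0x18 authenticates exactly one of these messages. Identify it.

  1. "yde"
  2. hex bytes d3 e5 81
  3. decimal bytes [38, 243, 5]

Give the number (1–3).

1

Key hex bytes f1 2a 24 2d 7e 51 06 4f 4c is 9 bytes > B = 7, so hash it first: H(key) = dc, then zero-pad to 7 bytes: K' = dc 00 00 00 00 00 00.
K' ⊕ ipad = ea 36 36 36 36 36 36; K' ⊕ opad = 80 5c 5c 5c 5c 5c 5c.
m1: inner = H(ea 36 36 36 36 36 36 79 64 65) = 70; tag = H(80 5c 5c 5c 5c 5c 5c 70) = 18 ← matches
m2: inner = H(ea 36 36 36 36 36 36 d3 e5 81) = 67; tag = H(80 5c 5c 5c 5c 5c 5c 67) = 0f
m3: inner = H(ea 36 36 36 36 36 36 26 f3 05) = 4c; tag = H(80 5c 5c 5c 5c 5c 5c 4c) = f4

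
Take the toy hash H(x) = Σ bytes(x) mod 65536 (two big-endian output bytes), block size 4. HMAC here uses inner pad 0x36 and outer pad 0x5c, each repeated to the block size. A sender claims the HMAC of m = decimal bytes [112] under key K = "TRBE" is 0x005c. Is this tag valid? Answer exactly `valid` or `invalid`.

Key "TRBE" = 54 52 42 45 is exactly B = 4 bytes: K' = 54 52 42 45.
K' ⊕ ipad = 62 64 74 73; K' ⊕ opad = 08 0e 1e 19.
Inner hash: sum = 98+100+116+115+112 = 541 → 02 1d.
Outer hash (recomputed tag): sum = 8+14+30+25+2+29 = 108 → 00 6c.
Recomputed tag = 006c; claimed = 005c → mismatch.

invalid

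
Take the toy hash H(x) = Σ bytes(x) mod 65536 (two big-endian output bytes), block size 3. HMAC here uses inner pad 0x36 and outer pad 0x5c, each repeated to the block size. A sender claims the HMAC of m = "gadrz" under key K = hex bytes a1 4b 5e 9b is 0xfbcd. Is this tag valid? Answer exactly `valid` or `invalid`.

Key hex bytes a1 4b 5e 9b is 4 bytes > B = 3, so hash it first: H(key) = 01 e5, then zero-pad to 3 bytes: K' = 01 e5 00.
K' ⊕ ipad = 37 d3 36; K' ⊕ opad = 5d b9 5c.
Inner hash: sum = 55+211+54+103+97+100+114+122 = 856 → 03 58.
Outer hash (recomputed tag): sum = 93+185+92+3+88 = 461 → 01 cd.
Recomputed tag = 01cd; claimed = fbcd → mismatch.

invalid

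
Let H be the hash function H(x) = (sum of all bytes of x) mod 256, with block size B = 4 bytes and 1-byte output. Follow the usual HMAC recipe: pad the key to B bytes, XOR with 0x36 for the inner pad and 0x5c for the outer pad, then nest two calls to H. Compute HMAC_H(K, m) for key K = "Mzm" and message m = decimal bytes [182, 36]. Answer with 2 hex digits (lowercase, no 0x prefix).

f6

Key "Mzm" = 4d 7a 6d is 3 bytes ≤ B = 4; zero-pad to 4 bytes: K' = 4d 7a 6d 00.
K' ⊕ ipad = 7b 4c 5b 36.  K' ⊕ opad = 11 26 31 5c.
Inner input = (K'⊕ipad) ∥ m = 7b 4c 5b 36 ∥ b6 24.
Inner hash: sum = 123+76+91+54+182+36 = 562; mod 256 = 50 → 32.
Outer input = (K'⊕opad) ∥ inner = 11 26 31 5c ∥ 32.
Outer hash (tag): sum = 17+38+49+92+50 = 246 → f6.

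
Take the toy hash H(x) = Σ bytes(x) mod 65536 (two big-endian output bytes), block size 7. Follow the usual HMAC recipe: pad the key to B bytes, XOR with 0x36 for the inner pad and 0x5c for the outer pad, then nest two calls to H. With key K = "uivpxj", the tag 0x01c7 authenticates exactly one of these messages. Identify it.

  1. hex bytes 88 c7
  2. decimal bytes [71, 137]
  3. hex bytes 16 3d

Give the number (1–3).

3

Key "uivpxj" = 75 69 76 70 78 6a is 6 bytes ≤ B = 7; zero-pad to 7 bytes: K' = 75 69 76 70 78 6a 00.
K' ⊕ ipad = 43 5f 40 46 4e 5c 36; K' ⊕ opad = 29 35 2a 2c 24 36 5c.
m1: inner = H(43 5f 40 46 4e 5c 36 88 c7) = 03 57; tag = H(29 35 2a 2c 24 36 5c 03 57) = 01c4
m2: inner = H(43 5f 40 46 4e 5c 36 47 89) = 02 d8; tag = H(29 35 2a 2c 24 36 5c 02 d8) = 0244
m3: inner = H(43 5f 40 46 4e 5c 36 16 3d) = 02 5b; tag = H(29 35 2a 2c 24 36 5c 02 5b) = 01c7 ← matches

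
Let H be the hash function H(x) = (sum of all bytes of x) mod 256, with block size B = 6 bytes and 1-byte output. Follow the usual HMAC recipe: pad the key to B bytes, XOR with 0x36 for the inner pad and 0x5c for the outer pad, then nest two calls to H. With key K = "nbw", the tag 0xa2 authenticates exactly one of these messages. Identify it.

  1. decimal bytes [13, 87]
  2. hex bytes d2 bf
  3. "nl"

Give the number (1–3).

Key "nbw" = 6e 62 77 is 3 bytes ≤ B = 6; zero-pad to 6 bytes: K' = 6e 62 77 00 00 00.
K' ⊕ ipad = 58 54 41 36 36 36; K' ⊕ opad = 32 3e 2b 5c 5c 5c.
m1: inner = H(58 54 41 36 36 36 0d 57) = f3; tag = H(32 3e 2b 5c 5c 5c f3) = a2 ← matches
m2: inner = H(58 54 41 36 36 36 d2 bf) = 20; tag = H(32 3e 2b 5c 5c 5c 20) = cf
m3: inner = H(58 54 41 36 36 36 6e 6c) = 69; tag = H(32 3e 2b 5c 5c 5c 69) = 18

1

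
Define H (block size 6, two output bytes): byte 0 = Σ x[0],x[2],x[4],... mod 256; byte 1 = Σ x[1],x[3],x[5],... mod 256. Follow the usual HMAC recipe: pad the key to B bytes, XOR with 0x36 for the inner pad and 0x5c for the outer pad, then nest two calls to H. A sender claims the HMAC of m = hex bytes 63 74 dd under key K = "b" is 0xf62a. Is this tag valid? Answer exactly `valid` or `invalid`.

Key "b" = 62 is 1 byte ≤ B = 6; zero-pad to 6 bytes: K' = 62 00 00 00 00 00.
K' ⊕ ipad = 54 36 36 36 36 36; K' ⊕ opad = 3e 5c 5c 5c 5c 5c.
Inner hash: even-index sum = 512 mod 256 = 0; odd-index sum = 278 mod 256 = 22 → 00 16.
Outer hash (recomputed tag): even-index sum = 246 mod 256 = 246; odd-index sum = 298 mod 256 = 42 → f6 2a.
Recomputed tag = f62a; claimed = f62a → match.

valid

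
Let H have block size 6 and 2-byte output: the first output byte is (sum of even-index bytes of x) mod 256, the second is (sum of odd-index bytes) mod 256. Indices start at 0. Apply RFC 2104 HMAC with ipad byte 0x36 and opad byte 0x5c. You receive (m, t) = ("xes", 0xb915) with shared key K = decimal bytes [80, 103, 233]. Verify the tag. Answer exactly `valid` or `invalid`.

Key decimal bytes [80, 103, 233] = 50 67 e9 is 3 bytes ≤ B = 6; zero-pad to 6 bytes: K' = 50 67 e9 00 00 00.
K' ⊕ ipad = 66 51 df 36 36 36; K' ⊕ opad = 0c 3b b5 5c 5c 5c.
Inner hash: even-index sum = 614 mod 256 = 102; odd-index sum = 290 mod 256 = 34 → 66 22.
Outer hash (recomputed tag): even-index sum = 387 mod 256 = 131; odd-index sum = 277 mod 256 = 21 → 83 15.
Recomputed tag = 8315; claimed = b915 → mismatch.

invalid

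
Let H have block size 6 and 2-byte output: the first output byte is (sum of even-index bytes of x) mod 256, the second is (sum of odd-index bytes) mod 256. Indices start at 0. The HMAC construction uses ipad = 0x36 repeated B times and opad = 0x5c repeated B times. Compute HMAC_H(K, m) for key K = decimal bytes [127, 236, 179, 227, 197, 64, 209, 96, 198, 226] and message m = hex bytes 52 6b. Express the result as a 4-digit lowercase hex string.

Key decimal bytes [127, 236, 179, 227, 197, 64, 209, 96, 198, 226] = 7f ec b3 e3 c5 40 d1 60 c6 e2 is 10 bytes > B = 6, so hash it first: H(key) = 8e 51, then zero-pad to 6 bytes: K' = 8e 51 00 00 00 00.
K' ⊕ ipad = b8 67 36 36 36 36.  K' ⊕ opad = d2 0d 5c 5c 5c 5c.
Inner input = (K'⊕ipad) ∥ m = b8 67 36 36 36 36 ∥ 52 6b.
Inner hash: even-index sum = 374 mod 256 = 118; odd-index sum = 318 mod 256 = 62 → 76 3e.
Outer input = (K'⊕opad) ∥ inner = d2 0d 5c 5c 5c 5c ∥ 76 3e.
Outer hash (tag): even-index sum = 512 mod 256 = 0; odd-index sum = 259 mod 256 = 3 → 00 03.

0003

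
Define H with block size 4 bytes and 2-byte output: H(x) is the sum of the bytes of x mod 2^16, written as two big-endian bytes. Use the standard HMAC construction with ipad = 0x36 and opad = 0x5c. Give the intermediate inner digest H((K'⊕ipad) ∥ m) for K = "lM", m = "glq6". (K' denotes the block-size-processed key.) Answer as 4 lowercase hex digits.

02bb

Key "lM" = 6c 4d is 2 bytes ≤ B = 4; zero-pad to 4 bytes: K' = 6c 4d 00 00.
K' ⊕ ipad = 5a 7b 36 36.
Inner input = 5a 7b 36 36 ∥ 67 6c 71 36.
Inner hash: sum = 90+123+54+54+103+108+113+54 = 699 → 02 bb.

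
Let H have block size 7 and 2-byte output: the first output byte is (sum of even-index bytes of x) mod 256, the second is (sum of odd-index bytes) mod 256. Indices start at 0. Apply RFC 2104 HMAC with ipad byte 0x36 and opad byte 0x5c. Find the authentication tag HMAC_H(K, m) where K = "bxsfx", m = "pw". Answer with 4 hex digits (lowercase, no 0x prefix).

314e

Key "bxsfx" = 62 78 73 66 78 is 5 bytes ≤ B = 7; zero-pad to 7 bytes: K' = 62 78 73 66 78 00 00.
K' ⊕ ipad = 54 4e 45 50 4e 36 36.  K' ⊕ opad = 3e 24 2f 3a 24 5c 5c.
Inner input = (K'⊕ipad) ∥ m = 54 4e 45 50 4e 36 36 ∥ 70 77.
Inner hash: even-index sum = 404 mod 256 = 148; odd-index sum = 324 mod 256 = 68 → 94 44.
Outer input = (K'⊕opad) ∥ inner = 3e 24 2f 3a 24 5c 5c ∥ 94 44.
Outer hash (tag): even-index sum = 305 mod 256 = 49; odd-index sum = 334 mod 256 = 78 → 31 4e.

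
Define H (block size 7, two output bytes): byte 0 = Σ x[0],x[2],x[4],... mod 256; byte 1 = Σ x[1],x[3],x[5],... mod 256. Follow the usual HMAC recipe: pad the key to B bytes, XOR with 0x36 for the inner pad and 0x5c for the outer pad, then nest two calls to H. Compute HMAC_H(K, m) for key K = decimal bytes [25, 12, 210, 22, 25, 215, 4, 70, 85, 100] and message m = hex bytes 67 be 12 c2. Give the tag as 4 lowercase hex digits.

8f44

Key decimal bytes [25, 12, 210, 22, 25, 215, 4, 70, 85, 100] = 19 0c d2 16 19 d7 04 46 55 64 is 10 bytes > B = 7, so hash it first: H(key) = 5d a3, then zero-pad to 7 bytes: K' = 5d a3 00 00 00 00 00.
K' ⊕ ipad = 6b 95 36 36 36 36 36.  K' ⊕ opad = 01 ff 5c 5c 5c 5c 5c.
Inner input = (K'⊕ipad) ∥ m = 6b 95 36 36 36 36 36 ∥ 67 be 12 c2.
Inner hash: even-index sum = 653 mod 256 = 141; odd-index sum = 378 mod 256 = 122 → 8d 7a.
Outer input = (K'⊕opad) ∥ inner = 01 ff 5c 5c 5c 5c 5c ∥ 8d 7a.
Outer hash (tag): even-index sum = 399 mod 256 = 143; odd-index sum = 580 mod 256 = 68 → 8f 44.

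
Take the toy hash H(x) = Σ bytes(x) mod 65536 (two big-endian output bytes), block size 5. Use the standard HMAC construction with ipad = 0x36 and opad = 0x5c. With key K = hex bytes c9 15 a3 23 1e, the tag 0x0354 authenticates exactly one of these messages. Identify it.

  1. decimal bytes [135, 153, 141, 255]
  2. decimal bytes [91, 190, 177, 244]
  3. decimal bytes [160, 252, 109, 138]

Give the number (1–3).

2

Key hex bytes c9 15 a3 23 1e is exactly B = 5 bytes: K' = c9 15 a3 23 1e.
K' ⊕ ipad = ff 23 95 15 28; K' ⊕ opad = 95 49 ff 7f 42.
m1: inner = H(ff 23 95 15 28 87 99 8d ff) = 04 a0; tag = H(95 49 ff 7f 42 04 a0) = 0342
m2: inner = H(ff 23 95 15 28 5b be b1 f4) = 04 b2; tag = H(95 49 ff 7f 42 04 b2) = 0354 ← matches
m3: inner = H(ff 23 95 15 28 a0 fc 6d 8a) = 04 87; tag = H(95 49 ff 7f 42 04 87) = 0329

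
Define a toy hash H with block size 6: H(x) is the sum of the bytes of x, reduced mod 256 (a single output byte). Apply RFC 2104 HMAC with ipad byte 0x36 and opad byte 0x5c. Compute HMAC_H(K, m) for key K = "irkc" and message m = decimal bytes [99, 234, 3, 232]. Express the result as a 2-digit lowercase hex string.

8a

Key "irkc" = 69 72 6b 63 is 4 bytes ≤ B = 6; zero-pad to 6 bytes: K' = 69 72 6b 63 00 00.
K' ⊕ ipad = 5f 44 5d 55 36 36.  K' ⊕ opad = 35 2e 37 3f 5c 5c.
Inner input = (K'⊕ipad) ∥ m = 5f 44 5d 55 36 36 ∥ 63 ea 03 e8.
Inner hash: sum = 95+68+93+85+54+54+99+234+3+232 = 1017; mod 256 = 249 → f9.
Outer input = (K'⊕opad) ∥ inner = 35 2e 37 3f 5c 5c ∥ f9.
Outer hash (tag): sum = 53+46+55+63+92+92+249 = 650; mod 256 = 138 → 8a.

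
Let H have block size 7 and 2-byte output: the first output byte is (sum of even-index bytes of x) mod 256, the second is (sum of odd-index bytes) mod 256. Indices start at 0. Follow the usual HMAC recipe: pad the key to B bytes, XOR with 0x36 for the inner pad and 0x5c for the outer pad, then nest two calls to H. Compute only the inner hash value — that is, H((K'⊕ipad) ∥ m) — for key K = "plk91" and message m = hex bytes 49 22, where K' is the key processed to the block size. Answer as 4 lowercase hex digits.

02e8

Key "plk91" = 70 6c 6b 39 31 is 5 bytes ≤ B = 7; zero-pad to 7 bytes: K' = 70 6c 6b 39 31 00 00.
K' ⊕ ipad = 46 5a 5d 0f 07 36 36.
Inner input = 46 5a 5d 0f 07 36 36 ∥ 49 22.
Inner hash: even-index sum = 258 mod 256 = 2; odd-index sum = 232 mod 256 = 232 → 02 e8.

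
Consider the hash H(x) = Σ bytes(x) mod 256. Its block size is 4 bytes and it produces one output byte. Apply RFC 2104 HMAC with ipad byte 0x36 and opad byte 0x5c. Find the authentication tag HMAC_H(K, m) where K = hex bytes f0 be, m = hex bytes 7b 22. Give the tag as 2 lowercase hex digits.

9d

Key hex bytes f0 be is 2 bytes ≤ B = 4; zero-pad to 4 bytes: K' = f0 be 00 00.
K' ⊕ ipad = c6 88 36 36.  K' ⊕ opad = ac e2 5c 5c.
Inner input = (K'⊕ipad) ∥ m = c6 88 36 36 ∥ 7b 22.
Inner hash: sum = 198+136+54+54+123+34 = 599; mod 256 = 87 → 57.
Outer input = (K'⊕opad) ∥ inner = ac e2 5c 5c ∥ 57.
Outer hash (tag): sum = 172+226+92+92+87 = 669; mod 256 = 157 → 9d.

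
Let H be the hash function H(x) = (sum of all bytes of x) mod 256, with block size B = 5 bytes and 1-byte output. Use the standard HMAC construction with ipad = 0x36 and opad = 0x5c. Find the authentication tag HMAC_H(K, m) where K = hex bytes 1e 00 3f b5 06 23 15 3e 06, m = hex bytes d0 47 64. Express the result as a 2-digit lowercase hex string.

2d

Key hex bytes 1e 00 3f b5 06 23 15 3e 06 is 9 bytes > B = 5, so hash it first: H(key) = 94, then zero-pad to 5 bytes: K' = 94 00 00 00 00.
K' ⊕ ipad = a2 36 36 36 36.  K' ⊕ opad = c8 5c 5c 5c 5c.
Inner input = (K'⊕ipad) ∥ m = a2 36 36 36 36 ∥ d0 47 64.
Inner hash: sum = 162+54+54+54+54+208+71+100 = 757; mod 256 = 245 → f5.
Outer input = (K'⊕opad) ∥ inner = c8 5c 5c 5c 5c ∥ f5.
Outer hash (tag): sum = 200+92+92+92+92+245 = 813; mod 256 = 45 → 2d.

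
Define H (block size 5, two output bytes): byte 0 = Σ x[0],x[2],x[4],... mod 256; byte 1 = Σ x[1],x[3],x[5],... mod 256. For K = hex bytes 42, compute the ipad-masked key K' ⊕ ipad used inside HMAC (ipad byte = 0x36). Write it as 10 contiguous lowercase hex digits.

Key hex bytes 42 is 1 byte ≤ B = 5; zero-pad to 5 bytes: K' = 42 00 00 00 00.
XOR each byte with 0x36: 42⊕36=74, 00⊕36=36, 00⊕36=36, 00⊕36=36, 00⊕36=36.

7436363636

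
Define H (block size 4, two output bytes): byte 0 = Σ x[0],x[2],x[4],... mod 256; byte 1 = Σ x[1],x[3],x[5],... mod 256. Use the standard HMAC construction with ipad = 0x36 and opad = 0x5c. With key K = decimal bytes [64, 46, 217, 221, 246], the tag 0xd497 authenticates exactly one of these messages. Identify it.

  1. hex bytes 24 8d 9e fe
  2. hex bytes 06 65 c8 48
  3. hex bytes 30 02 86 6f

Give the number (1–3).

3

Key decimal bytes [64, 46, 217, 221, 246] = 40 2e d9 dd f6 is 5 bytes > B = 4, so hash it first: H(key) = 0f 0b, then zero-pad to 4 bytes: K' = 0f 0b 00 00.
K' ⊕ ipad = 39 3d 36 36; K' ⊕ opad = 53 57 5c 5c.
m1: inner = H(39 3d 36 36 24 8d 9e fe) = 31 fe; tag = H(53 57 5c 5c 31 fe) = e0b1
m2: inner = H(39 3d 36 36 06 65 c8 48) = 3d 20; tag = H(53 57 5c 5c 3d 20) = ecd3
m3: inner = H(39 3d 36 36 30 02 86 6f) = 25 e4; tag = H(53 57 5c 5c 25 e4) = d497 ← matches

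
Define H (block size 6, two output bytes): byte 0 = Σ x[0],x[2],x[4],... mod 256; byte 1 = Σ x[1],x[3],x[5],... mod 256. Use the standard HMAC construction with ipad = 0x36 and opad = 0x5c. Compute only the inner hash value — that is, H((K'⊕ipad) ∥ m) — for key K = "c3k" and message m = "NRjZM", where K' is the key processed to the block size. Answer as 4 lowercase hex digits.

ed1d

Key "c3k" = 63 33 6b is 3 bytes ≤ B = 6; zero-pad to 6 bytes: K' = 63 33 6b 00 00 00.
K' ⊕ ipad = 55 05 5d 36 36 36.
Inner input = 55 05 5d 36 36 36 ∥ 4e 52 6a 5a 4d.
Inner hash: even-index sum = 493 mod 256 = 237; odd-index sum = 285 mod 256 = 29 → ed 1d.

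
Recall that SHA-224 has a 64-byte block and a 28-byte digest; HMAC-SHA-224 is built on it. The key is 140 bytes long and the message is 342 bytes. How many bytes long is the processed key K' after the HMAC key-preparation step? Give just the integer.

Key is 140 > 64 bytes, so it is hashed to 28 bytes then zero-padded to 64: |K'| = 64.

64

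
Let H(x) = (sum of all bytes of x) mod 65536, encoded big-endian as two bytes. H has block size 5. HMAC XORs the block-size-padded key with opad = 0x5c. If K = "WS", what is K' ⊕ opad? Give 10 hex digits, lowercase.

Key "WS" = 57 53 is 2 bytes ≤ B = 5; zero-pad to 5 bytes: K' = 57 53 00 00 00.
XOR each byte with 0x5c: 57⊕5c=0b, 53⊕5c=0f, 00⊕5c=5c, 00⊕5c=5c, 00⊕5c=5c.

0b0f5c5c5c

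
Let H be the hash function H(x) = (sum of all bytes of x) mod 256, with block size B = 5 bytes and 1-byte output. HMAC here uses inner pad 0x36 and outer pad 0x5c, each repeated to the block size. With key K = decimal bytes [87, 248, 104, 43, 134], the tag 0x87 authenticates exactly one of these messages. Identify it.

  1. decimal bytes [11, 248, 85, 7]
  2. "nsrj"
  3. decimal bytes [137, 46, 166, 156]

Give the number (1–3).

3

Key decimal bytes [87, 248, 104, 43, 134] = 57 f8 68 2b 86 is exactly B = 5 bytes: K' = 57 f8 68 2b 86.
K' ⊕ ipad = 61 ce 5e 1d b0; K' ⊕ opad = 0b a4 34 77 da.
m1: inner = H(61 ce 5e 1d b0 0b f8 55 07) = b9; tag = H(0b a4 34 77 da b9) = ed
m2: inner = H(61 ce 5e 1d b0 6e 73 72 6a) = 17; tag = H(0b a4 34 77 da 17) = 4b
m3: inner = H(61 ce 5e 1d b0 89 2e a6 9c) = 53; tag = H(0b a4 34 77 da 53) = 87 ← matches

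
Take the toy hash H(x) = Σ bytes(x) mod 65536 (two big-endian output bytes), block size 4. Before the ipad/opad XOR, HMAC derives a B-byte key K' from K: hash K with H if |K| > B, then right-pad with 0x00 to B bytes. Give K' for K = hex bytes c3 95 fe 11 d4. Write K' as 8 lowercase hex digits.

|K| = 5 > B = 4, so first hash the key.
H(K): sum = 195+149+254+17+212 = 827 → 03 3b.
Zero-pad H(K) = 03 3b to 4 bytes: K' = 03 3b 00 00.

033b0000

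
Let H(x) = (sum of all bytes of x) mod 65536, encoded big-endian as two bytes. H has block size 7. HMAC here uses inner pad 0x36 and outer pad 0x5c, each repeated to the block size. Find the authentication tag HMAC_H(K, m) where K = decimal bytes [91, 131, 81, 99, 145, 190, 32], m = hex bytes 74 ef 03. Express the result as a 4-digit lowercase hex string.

Key decimal bytes [91, 131, 81, 99, 145, 190, 32] = 5b 83 51 63 91 be 20 is exactly B = 7 bytes: K' = 5b 83 51 63 91 be 20.
K' ⊕ ipad = 6d b5 67 55 a7 88 16.  K' ⊕ opad = 07 df 0d 3f cd e2 7c.
Inner input = (K'⊕ipad) ∥ m = 6d b5 67 55 a7 88 16 ∥ 74 ef 03.
Inner hash: sum = 109+181+103+85+167+136+22+116+239+3 = 1161 → 04 89.
Outer input = (K'⊕opad) ∥ inner = 07 df 0d 3f cd e2 7c ∥ 04 89.
Outer hash (tag): sum = 7+223+13+63+205+226+124+4+137 = 1002 → 03 ea.

03ea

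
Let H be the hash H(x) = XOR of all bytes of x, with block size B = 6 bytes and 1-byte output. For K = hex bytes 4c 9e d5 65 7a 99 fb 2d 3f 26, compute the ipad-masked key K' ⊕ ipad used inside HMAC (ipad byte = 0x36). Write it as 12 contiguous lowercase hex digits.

Key hex bytes 4c 9e d5 65 7a 99 fb 2d 3f 26 is 10 bytes > B = 6, so hash it first: H(key) = 4e, then zero-pad to 6 bytes: K' = 4e 00 00 00 00 00.
XOR each byte with 0x36: 4e⊕36=78, 00⊕36=36, 00⊕36=36, 00⊕36=36, 00⊕36=36, 00⊕36=36.

783636363636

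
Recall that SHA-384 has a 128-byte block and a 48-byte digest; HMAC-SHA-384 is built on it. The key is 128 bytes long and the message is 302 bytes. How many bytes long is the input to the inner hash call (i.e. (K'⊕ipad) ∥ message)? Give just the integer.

Key is 128 ≤ 128 bytes, zero-padded: |K'| = 128.
Inner input = (K'⊕ipad) ∥ m → 128 + 302 = 430 bytes.

430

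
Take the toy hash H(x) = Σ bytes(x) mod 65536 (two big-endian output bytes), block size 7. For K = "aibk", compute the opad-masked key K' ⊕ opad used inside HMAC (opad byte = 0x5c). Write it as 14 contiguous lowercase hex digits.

3d353e375c5c5c

Key "aibk" = 61 69 62 6b is 4 bytes ≤ B = 7; zero-pad to 7 bytes: K' = 61 69 62 6b 00 00 00.
XOR each byte with 0x5c: 61⊕5c=3d, 69⊕5c=35, 62⊕5c=3e, 6b⊕5c=37, 00⊕5c=5c, 00⊕5c=5c, 00⊕5c=5c.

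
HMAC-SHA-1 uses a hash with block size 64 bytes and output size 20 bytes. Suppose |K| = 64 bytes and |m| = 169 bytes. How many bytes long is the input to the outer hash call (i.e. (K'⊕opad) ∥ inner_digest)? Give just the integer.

Key is 64 ≤ 64 bytes, zero-padded: |K'| = 64.
Outer input = (K'⊕opad) ∥ H(inner) → 64 + 20 = 84 bytes.

84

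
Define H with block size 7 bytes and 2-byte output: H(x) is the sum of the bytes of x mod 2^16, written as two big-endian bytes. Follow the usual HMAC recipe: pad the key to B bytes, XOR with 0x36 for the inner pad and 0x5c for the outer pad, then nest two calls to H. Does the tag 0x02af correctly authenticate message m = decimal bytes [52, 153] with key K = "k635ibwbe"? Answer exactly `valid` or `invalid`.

valid

Key "k635ibwbe" = 6b 36 33 35 69 62 77 62 65 is 9 bytes > B = 7, so hash it first: H(key) = 03 12, then zero-pad to 7 bytes: K' = 03 12 00 00 00 00 00.
K' ⊕ ipad = 35 24 36 36 36 36 36; K' ⊕ opad = 5f 4e 5c 5c 5c 5c 5c.
Inner hash: sum = 53+36+54+54+54+54+54+52+153 = 564 → 02 34.
Outer hash (recomputed tag): sum = 95+78+92+92+92+92+92+2+52 = 687 → 02 af.
Recomputed tag = 02af; claimed = 02af → match.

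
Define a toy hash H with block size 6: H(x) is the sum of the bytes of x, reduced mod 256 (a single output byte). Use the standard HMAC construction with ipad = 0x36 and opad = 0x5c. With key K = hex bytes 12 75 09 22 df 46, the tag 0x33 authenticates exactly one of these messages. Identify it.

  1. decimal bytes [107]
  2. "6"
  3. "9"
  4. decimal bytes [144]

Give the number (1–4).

Key hex bytes 12 75 09 22 df 46 is exactly B = 6 bytes: K' = 12 75 09 22 df 46.
K' ⊕ ipad = 24 43 3f 14 e9 70; K' ⊕ opad = 4e 29 55 7e 83 1a.
m1: inner = H(24 43 3f 14 e9 70 6b) = 7e; tag = H(4e 29 55 7e 83 1a 7e) = 65
m2: inner = H(24 43 3f 14 e9 70 36) = 49; tag = H(4e 29 55 7e 83 1a 49) = 30
m3: inner = H(24 43 3f 14 e9 70 39) = 4c; tag = H(4e 29 55 7e 83 1a 4c) = 33 ← matches
m4: inner = H(24 43 3f 14 e9 70 90) = a3; tag = H(4e 29 55 7e 83 1a a3) = 8a

3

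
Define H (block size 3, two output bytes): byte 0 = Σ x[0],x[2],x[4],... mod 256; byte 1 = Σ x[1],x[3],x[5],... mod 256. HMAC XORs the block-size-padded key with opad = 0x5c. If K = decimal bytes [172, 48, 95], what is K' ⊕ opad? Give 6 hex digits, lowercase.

Key decimal bytes [172, 48, 95] = ac 30 5f is exactly B = 3 bytes: K' = ac 30 5f.
XOR each byte with 0x5c: ac⊕5c=f0, 30⊕5c=6c, 5f⊕5c=03.

f06c03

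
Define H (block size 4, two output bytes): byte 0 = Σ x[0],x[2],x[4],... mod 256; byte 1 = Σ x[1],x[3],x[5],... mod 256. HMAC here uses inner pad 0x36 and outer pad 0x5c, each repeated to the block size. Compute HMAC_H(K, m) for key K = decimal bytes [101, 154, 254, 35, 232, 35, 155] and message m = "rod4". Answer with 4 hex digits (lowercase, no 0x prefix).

Key decimal bytes [101, 154, 254, 35, 232, 35, 155] = 65 9a fe 23 e8 23 9b is 7 bytes > B = 4, so hash it first: H(key) = e6 e0, then zero-pad to 4 bytes: K' = e6 e0 00 00.
K' ⊕ ipad = d0 d6 36 36.  K' ⊕ opad = ba bc 5c 5c.
Inner input = (K'⊕ipad) ∥ m = d0 d6 36 36 ∥ 72 6f 64 34.
Inner hash: even-index sum = 476 mod 256 = 220; odd-index sum = 431 mod 256 = 175 → dc af.
Outer input = (K'⊕opad) ∥ inner = ba bc 5c 5c ∥ dc af.
Outer hash (tag): even-index sum = 498 mod 256 = 242; odd-index sum = 455 mod 256 = 199 → f2 c7.

f2c7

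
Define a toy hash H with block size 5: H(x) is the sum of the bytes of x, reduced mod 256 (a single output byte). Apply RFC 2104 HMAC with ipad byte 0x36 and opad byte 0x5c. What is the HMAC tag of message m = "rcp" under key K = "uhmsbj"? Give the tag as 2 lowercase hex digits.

Key "uhmsbj" = 75 68 6d 73 62 6a is 6 bytes > B = 5, so hash it first: H(key) = 89, then zero-pad to 5 bytes: K' = 89 00 00 00 00.
K' ⊕ ipad = bf 36 36 36 36.  K' ⊕ opad = d5 5c 5c 5c 5c.
Inner input = (K'⊕ipad) ∥ m = bf 36 36 36 36 ∥ 72 63 70.
Inner hash: sum = 191+54+54+54+54+114+99+112 = 732; mod 256 = 220 → dc.
Outer input = (K'⊕opad) ∥ inner = d5 5c 5c 5c 5c ∥ dc.
Outer hash (tag): sum = 213+92+92+92+92+220 = 801; mod 256 = 33 → 21.

21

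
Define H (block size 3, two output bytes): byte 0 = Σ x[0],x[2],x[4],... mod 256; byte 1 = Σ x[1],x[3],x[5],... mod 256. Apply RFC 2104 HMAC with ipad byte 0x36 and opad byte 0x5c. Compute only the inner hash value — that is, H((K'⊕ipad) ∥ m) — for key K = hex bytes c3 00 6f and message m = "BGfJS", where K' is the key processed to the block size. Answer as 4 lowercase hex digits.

Key hex bytes c3 00 6f is exactly B = 3 bytes: K' = c3 00 6f.
K' ⊕ ipad = f5 36 59.
Inner input = f5 36 59 ∥ 42 47 66 4a 53.
Inner hash: even-index sum = 479 mod 256 = 223; odd-index sum = 305 mod 256 = 49 → df 31.

df31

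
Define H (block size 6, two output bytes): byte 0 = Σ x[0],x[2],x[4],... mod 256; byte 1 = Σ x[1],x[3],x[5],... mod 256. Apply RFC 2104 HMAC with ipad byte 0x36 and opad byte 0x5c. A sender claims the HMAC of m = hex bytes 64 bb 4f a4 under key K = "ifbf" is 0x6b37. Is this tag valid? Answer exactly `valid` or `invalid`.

Key "ifbf" = 69 66 62 66 is 4 bytes ≤ B = 6; zero-pad to 6 bytes: K' = 69 66 62 66 00 00.
K' ⊕ ipad = 5f 50 54 50 36 36; K' ⊕ opad = 35 3a 3e 3a 5c 5c.
Inner hash: even-index sum = 412 mod 256 = 156; odd-index sum = 565 mod 256 = 53 → 9c 35.
Outer hash (recomputed tag): even-index sum = 363 mod 256 = 107; odd-index sum = 261 mod 256 = 5 → 6b 05.
Recomputed tag = 6b05; claimed = 6b37 → mismatch.

invalid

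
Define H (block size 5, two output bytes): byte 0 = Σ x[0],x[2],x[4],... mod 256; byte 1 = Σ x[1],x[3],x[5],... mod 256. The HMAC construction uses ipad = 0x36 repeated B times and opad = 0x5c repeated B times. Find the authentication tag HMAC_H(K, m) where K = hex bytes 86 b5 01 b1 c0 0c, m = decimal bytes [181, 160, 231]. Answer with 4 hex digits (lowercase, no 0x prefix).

Key hex bytes 86 b5 01 b1 c0 0c is 6 bytes > B = 5, so hash it first: H(key) = 47 72, then zero-pad to 5 bytes: K' = 47 72 00 00 00.
K' ⊕ ipad = 71 44 36 36 36.  K' ⊕ opad = 1b 2e 5c 5c 5c.
Inner input = (K'⊕ipad) ∥ m = 71 44 36 36 36 ∥ b5 a0 e7.
Inner hash: even-index sum = 381 mod 256 = 125; odd-index sum = 534 mod 256 = 22 → 7d 16.
Outer input = (K'⊕opad) ∥ inner = 1b 2e 5c 5c 5c ∥ 7d 16.
Outer hash (tag): even-index sum = 233 mod 256 = 233; odd-index sum = 263 mod 256 = 7 → e9 07.

e907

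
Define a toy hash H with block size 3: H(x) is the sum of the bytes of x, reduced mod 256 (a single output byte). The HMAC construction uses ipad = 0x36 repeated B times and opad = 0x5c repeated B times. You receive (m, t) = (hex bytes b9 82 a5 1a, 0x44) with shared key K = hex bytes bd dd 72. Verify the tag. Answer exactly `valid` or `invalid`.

Key hex bytes bd dd 72 is exactly B = 3 bytes: K' = bd dd 72.
K' ⊕ ipad = 8b eb 44; K' ⊕ opad = e1 81 2e.
Inner hash: sum = 139+235+68+185+130+165+26 = 948; mod 256 = 180 → b4.
Outer hash (recomputed tag): sum = 225+129+46+180 = 580; mod 256 = 68 → 44.
Recomputed tag = 44; claimed = 44 → match.

valid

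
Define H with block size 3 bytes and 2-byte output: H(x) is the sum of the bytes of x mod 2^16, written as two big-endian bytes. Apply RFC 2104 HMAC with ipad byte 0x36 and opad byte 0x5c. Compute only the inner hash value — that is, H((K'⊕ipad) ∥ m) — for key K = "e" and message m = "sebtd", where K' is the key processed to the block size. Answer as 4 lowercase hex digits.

Key "e" = 65 is 1 byte ≤ B = 3; zero-pad to 3 bytes: K' = 65 00 00.
K' ⊕ ipad = 53 36 36.
Inner input = 53 36 36 ∥ 73 65 62 74 64.
Inner hash: sum = 83+54+54+115+101+98+116+100 = 721 → 02 d1.

02d1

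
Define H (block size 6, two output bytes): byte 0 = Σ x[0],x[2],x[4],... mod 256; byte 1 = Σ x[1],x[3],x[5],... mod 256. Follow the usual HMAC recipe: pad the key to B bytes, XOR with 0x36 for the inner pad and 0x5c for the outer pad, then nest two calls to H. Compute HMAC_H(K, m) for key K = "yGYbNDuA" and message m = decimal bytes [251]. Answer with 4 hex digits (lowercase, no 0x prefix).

Key "yGYbNDuA" = 79 47 59 62 4e 44 75 41 is 8 bytes > B = 6, so hash it first: H(key) = 95 2e, then zero-pad to 6 bytes: K' = 95 2e 00 00 00 00.
K' ⊕ ipad = a3 18 36 36 36 36.  K' ⊕ opad = c9 72 5c 5c 5c 5c.
Inner input = (K'⊕ipad) ∥ m = a3 18 36 36 36 36 ∥ fb.
Inner hash: even-index sum = 522 mod 256 = 10; odd-index sum = 132 mod 256 = 132 → 0a 84.
Outer input = (K'⊕opad) ∥ inner = c9 72 5c 5c 5c 5c ∥ 0a 84.
Outer hash (tag): even-index sum = 395 mod 256 = 139; odd-index sum = 430 mod 256 = 174 → 8b ae.

8bae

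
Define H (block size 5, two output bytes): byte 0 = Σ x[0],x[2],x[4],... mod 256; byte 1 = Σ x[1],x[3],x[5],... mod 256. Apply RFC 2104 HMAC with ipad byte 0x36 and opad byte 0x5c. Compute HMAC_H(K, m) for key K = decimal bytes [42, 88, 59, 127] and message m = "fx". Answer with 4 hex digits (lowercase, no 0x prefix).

56fe

Key decimal bytes [42, 88, 59, 127] = 2a 58 3b 7f is 4 bytes ≤ B = 5; zero-pad to 5 bytes: K' = 2a 58 3b 7f 00.
K' ⊕ ipad = 1c 6e 0d 49 36.  K' ⊕ opad = 76 04 67 23 5c.
Inner input = (K'⊕ipad) ∥ m = 1c 6e 0d 49 36 ∥ 66 78.
Inner hash: even-index sum = 215 mod 256 = 215; odd-index sum = 285 mod 256 = 29 → d7 1d.
Outer input = (K'⊕opad) ∥ inner = 76 04 67 23 5c ∥ d7 1d.
Outer hash (tag): even-index sum = 342 mod 256 = 86; odd-index sum = 254 mod 256 = 254 → 56 fe.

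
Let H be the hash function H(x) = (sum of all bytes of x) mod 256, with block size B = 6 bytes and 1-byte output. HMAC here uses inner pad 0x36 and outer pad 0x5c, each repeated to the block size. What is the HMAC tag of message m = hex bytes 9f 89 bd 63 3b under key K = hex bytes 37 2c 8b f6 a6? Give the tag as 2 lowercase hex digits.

Key hex bytes 37 2c 8b f6 a6 is 5 bytes ≤ B = 6; zero-pad to 6 bytes: K' = 37 2c 8b f6 a6 00.
K' ⊕ ipad = 01 1a bd c0 90 36.  K' ⊕ opad = 6b 70 d7 aa fa 5c.
Inner input = (K'⊕ipad) ∥ m = 01 1a bd c0 90 36 ∥ 9f 89 bd 63 3b.
Inner hash: sum = 1+26+189+192+144+54+159+137+189+99+59 = 1249; mod 256 = 225 → e1.
Outer input = (K'⊕opad) ∥ inner = 6b 70 d7 aa fa 5c ∥ e1.
Outer hash (tag): sum = 107+112+215+170+250+92+225 = 1171; mod 256 = 147 → 93.

93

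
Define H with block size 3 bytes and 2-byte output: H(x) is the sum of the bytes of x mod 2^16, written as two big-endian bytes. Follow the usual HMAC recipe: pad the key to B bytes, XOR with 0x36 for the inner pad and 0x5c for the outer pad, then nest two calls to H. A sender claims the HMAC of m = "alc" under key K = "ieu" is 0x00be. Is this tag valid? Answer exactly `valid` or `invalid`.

Key "ieu" = 69 65 75 is exactly B = 3 bytes: K' = 69 65 75.
K' ⊕ ipad = 5f 53 43; K' ⊕ opad = 35 39 29.
Inner hash: sum = 95+83+67+97+108+99 = 549 → 02 25.
Outer hash (recomputed tag): sum = 53+57+41+2+37 = 190 → 00 be.
Recomputed tag = 00be; claimed = 00be → match.

valid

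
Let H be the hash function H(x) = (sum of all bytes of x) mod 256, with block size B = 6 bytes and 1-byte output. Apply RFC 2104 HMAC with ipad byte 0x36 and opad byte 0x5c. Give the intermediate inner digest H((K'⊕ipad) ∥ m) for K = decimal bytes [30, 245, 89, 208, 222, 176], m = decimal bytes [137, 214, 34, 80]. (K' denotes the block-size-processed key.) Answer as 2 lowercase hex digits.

Key decimal bytes [30, 245, 89, 208, 222, 176] = 1e f5 59 d0 de b0 is exactly B = 6 bytes: K' = 1e f5 59 d0 de b0.
K' ⊕ ipad = 28 c3 6f e6 e8 86.
Inner input = 28 c3 6f e6 e8 86 ∥ 89 d6 22 50.
Inner hash: sum = 40+195+111+230+232+134+137+214+34+80 = 1407; mod 256 = 127 → 7f.

7f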